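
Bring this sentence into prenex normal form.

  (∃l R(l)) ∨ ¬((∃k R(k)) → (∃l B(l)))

Eliminate → and ↔ using ¬ and ∨.
  (∃l R(l)) ∨ ¬(¬(∃k R(k)) ∨ (∃l B(l)))
Move each ¬ inward, flipping quantifiers it crosses:
  (∃l R(l)) ∨ (∃k R(k)) ∧ (∀l ¬B(l))
Standardize variables apart so no two quantifiers bind the same name: l↦w1.
  (∃l R(l)) ∨ (∃k R(k)) ∧ (∀w1 ¬B(w1))
Pull the quantifiers to the front (each side's bound variable is not free in the other side):
  ∃l ∃k ∀w1 (R(l) ∨ R(k) ∧ ¬B(w1))

∃l ∃k ∀w1 (R(l) ∨ R(k) ∧ ¬B(w1))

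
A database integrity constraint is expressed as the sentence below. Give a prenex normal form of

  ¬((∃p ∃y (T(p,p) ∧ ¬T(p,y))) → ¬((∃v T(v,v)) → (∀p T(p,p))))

∃p ∃y ∀v ∀x (T(p,p) ∧ ¬T(p,y) ∧ (¬T(v,v) ∨ T(x,x)))

Rewrite implications/biconditionals: A → B as ¬A ∨ B.
  ¬(¬(∃p ∃y (T(p,p) ∧ ¬T(p,y))) ∨ ¬(¬(∃v T(v,v)) ∨ (∀p T(p,p))))
Drive negations inward (¬∀x A ≡ ∃x ¬A, ¬∃x A ≡ ∀x ¬A, De Morgan for ∧/∨):
  (∃p ∃y (T(p,p) ∧ ¬T(p,y))) ∧ ((∀v ¬T(v,v)) ∨ (∀p T(p,p)))
Give each quantifier a distinct variable: p↦x.
  (∃p ∃y (T(p,p) ∧ ¬T(p,y))) ∧ ((∀v ¬T(v,v)) ∨ (∀x T(x,x)))
Pull the quantifiers to the front (each side's bound variable is not free in the other side):
  ∃p ∃y ∀v ∀x (T(p,p) ∧ ¬T(p,y) ∧ (¬T(v,v) ∨ T(x,x)))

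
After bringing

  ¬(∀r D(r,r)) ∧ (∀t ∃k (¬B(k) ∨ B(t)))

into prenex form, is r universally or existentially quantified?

existential

Move each ¬ inward, flipping quantifiers it crosses:
  (∃r ¬D(r,r)) ∧ (∀t ∃k (¬B(k) ∨ B(t)))
All bound variables are already distinct, so no renaming is needed.
Extract every quantifier outward, since the variables are now distinct and don't occur free across branches:
  ∃r ∀t ∃k (¬D(r,r) ∧ (¬B(k) ∨ B(t)))
The quantifier ∀r sits under an odd number of negations, so it flips to ∃r.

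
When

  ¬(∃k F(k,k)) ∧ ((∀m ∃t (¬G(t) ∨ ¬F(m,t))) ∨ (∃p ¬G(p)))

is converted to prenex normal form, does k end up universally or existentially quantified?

universal

Drive negations inward (¬∀x A ≡ ∃x ¬A, ¬∃x A ≡ ∀x ¬A, De Morgan for ∧/∨):
  (∀k ¬F(k,k)) ∧ ((∀m ∃t (¬G(t) ∨ ¬F(m,t))) ∨ (∃p ¬G(p)))
Extract every quantifier outward, since the variables are now distinct and don't occur free across branches:
  ∀k ∀m ∃t ∃p (¬F(k,k) ∧ (¬G(t) ∨ ¬F(m,t) ∨ ¬G(p)))
The quantifier ∃k sits under an odd number of negations, so it flips to ∀k.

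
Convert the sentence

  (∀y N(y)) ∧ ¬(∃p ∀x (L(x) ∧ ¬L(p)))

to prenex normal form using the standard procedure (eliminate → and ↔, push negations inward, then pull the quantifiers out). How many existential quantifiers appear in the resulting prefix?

Push ¬ through the quantifiers and connectives to reach negation normal form:
  (∀y N(y)) ∧ (∀p ∃x (¬L(x) ∨ L(p)))
Pull the quantifiers to the front (each side's bound variable is not free in the other side):
  ∀y ∀p ∃x (N(y) ∧ (¬L(x) ∨ L(p)))
The prefix is ∀y ∀p ∃x: 2 universal, 1 existential.

1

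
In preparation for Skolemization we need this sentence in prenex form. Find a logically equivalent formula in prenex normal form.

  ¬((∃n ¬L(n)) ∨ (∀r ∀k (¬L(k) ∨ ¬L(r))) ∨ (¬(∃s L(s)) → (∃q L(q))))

∀n ∃r ∃k ∀s ∀q (L(n) ∧ L(k) ∧ L(r) ∧ ¬L(s) ∧ ¬L(q))

Eliminate → and ↔ using ¬ and ∨.
  ¬((∃n ¬L(n)) ∨ (∀r ∀k (¬L(k) ∨ ¬L(r))) ∨ ¬¬(∃s L(s)) ∨ (∃q L(q)))
Drive negations inward (¬∀x A ≡ ∃x ¬A, ¬∃x A ≡ ∀x ¬A, De Morgan for ∧/∨):
  (∀n L(n)) ∧ (∃r ∃k (L(k) ∧ L(r))) ∧ (∀s ¬L(s)) ∧ (∀q ¬L(q))
Extract every quantifier outward, since the variables are now distinct and don't occur free across branches:
  ∀n ∃r ∃k ∀s ∀q (L(n) ∧ L(k) ∧ L(r) ∧ ¬L(s) ∧ ¬L(q))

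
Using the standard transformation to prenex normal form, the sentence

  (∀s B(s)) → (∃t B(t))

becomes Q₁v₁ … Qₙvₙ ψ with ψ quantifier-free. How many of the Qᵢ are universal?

Rewrite implications/biconditionals: A → B as ¬A ∨ B.
  ¬(∀s B(s)) ∨ (∃t B(t))
Move each ¬ inward, flipping quantifiers it crosses:
  (∃s ¬B(s)) ∨ (∃t B(t))
Extract every quantifier outward, since the variables are now distinct and don't occur free across branches:
  ∃s ∃t (¬B(s) ∨ B(t))
The prefix is ∃s ∃t: 0 universal, 2 existential.

0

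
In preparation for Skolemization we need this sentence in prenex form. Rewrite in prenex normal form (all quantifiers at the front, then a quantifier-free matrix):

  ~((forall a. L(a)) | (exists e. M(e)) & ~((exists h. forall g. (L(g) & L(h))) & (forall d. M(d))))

Move each ¬ inward, flipping quantifiers it crosses:
  (exists a. ~L(a)) & ((forall e. ~M(e)) | (exists h. forall g. (L(g) & L(h))) & (forall d. M(d)))
Extract every quantifier outward, since the variables are now distinct and don't occur free across branches:
  exists a. forall e. exists h. forall g. forall d. (~L(a) & (~M(e) | L(g) & L(h) & M(d)))

exists a. forall e. exists h. forall g. forall d. (~L(a) & (~M(e) | L(g) & L(h) & M(d)))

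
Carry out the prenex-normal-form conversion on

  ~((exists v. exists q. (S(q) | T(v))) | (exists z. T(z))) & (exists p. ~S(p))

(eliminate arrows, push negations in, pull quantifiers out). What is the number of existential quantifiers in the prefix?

Move each ¬ inward, flipping quantifiers it crosses:
  (forall v. forall q. (~S(q) & ~T(v))) & (forall z. ~T(z)) & (exists p. ~S(p))
All bound variables are already distinct, so no renaming is needed.
Extract every quantifier outward, since the variables are now distinct and don't occur free across branches:
  forall v. forall q. forall z. exists p. (~S(q) & ~T(v) & ~T(z) & ~S(p))
The prefix is forall v forall q forall z exists p: 3 universal, 1 existential.

1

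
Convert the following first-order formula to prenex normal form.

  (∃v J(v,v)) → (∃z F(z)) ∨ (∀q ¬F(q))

∀v ∃z ∀q (¬J(v,v) ∨ F(z) ∨ ¬F(q))

First replace A → B with ¬A ∨ B.
  ¬(∃v J(v,v)) ∨ (∃z F(z)) ∨ (∀q ¬F(q))
Drive negations inward (¬∀x A ≡ ∃x ¬A, ¬∃x A ≡ ∀x ¬A, De Morgan for ∧/∨):
  (∀v ¬J(v,v)) ∨ (∃z F(z)) ∨ (∀q ¬F(q))
Extract every quantifier outward, since the variables are now distinct and don't occur free across branches:
  ∀v ∃z ∀q (¬J(v,v) ∨ F(z) ∨ ¬F(q))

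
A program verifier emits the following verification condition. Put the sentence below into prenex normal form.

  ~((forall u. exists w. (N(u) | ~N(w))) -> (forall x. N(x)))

Eliminate → and ↔ using ¬ and ∨.
  ~(~(forall u. exists w. (N(u) | ~N(w))) | (forall x. N(x)))
Drive negations inward (¬∀x A ≡ ∃x ¬A, ¬∃x A ≡ ∀x ¬A, De Morgan for ∧/∨):
  (forall u. exists w. (N(u) | ~N(w))) & (exists x. ~N(x))
Finally move all quantifiers to the prefix:
  forall u. exists w. exists x. ((N(u) | ~N(w)) & ~N(x))

forall u. exists w. exists x. ((N(u) | ~N(w)) & ~N(x))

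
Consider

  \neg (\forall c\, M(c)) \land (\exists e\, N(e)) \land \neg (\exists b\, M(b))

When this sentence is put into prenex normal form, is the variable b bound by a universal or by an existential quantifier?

universal

Drive negations inward (¬∀x A ≡ ∃x ¬A, ¬∃x A ≡ ∀x ¬A, De Morgan for ∧/∨):
  (\exists c\, \neg M(c)) \land (\exists e\, N(e)) \land (\forall b\, \neg M(b))
Finally move all quantifiers to the prefix:
  \exists c\, \exists e\, \forall b\, (\neg M(c) \land N(e) \land \neg M(b))
The quantifier \exists b sits under an odd number of negations, so it flips to \forall b.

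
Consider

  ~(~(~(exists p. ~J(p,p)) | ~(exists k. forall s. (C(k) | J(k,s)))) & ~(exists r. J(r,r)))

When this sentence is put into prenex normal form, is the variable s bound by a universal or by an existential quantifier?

existential

Push ¬ through the quantifiers and connectives to reach negation normal form:
  (forall p. J(p,p)) | (forall k. exists s. (~C(k) & ~J(k,s))) | (exists r. J(r,r))
All bound variables are already distinct, so no renaming is needed.
Pull the quantifiers to the front (each side's bound variable is not free in the other side):
  forall p. forall k. exists s. exists r. (J(p,p) | ~C(k) & ~J(k,s) | J(r,r))
The quantifier forall s sits under an odd number of negations, so it flips to exists s.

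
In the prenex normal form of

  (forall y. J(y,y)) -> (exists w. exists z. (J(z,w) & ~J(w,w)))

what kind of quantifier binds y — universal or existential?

existential

First replace A → B with ¬A ∨ B.
  ~(forall y. J(y,y)) | (exists w. exists z. (J(z,w) & ~J(w,w)))
Move each ¬ inward, flipping quantifiers it crosses:
  (exists y. ~J(y,y)) | (exists w. exists z. (J(z,w) & ~J(w,w)))
All bound variables are already distinct, so no renaming is needed.
Extract every quantifier outward, since the variables are now distinct and don't occur free across branches:
  exists y. exists w. exists z. (~J(y,y) | J(z,w) & ~J(w,w))
The quantifier forall y sits under an odd number of negations (counting the antecedent side of each →), so it flips to exists y.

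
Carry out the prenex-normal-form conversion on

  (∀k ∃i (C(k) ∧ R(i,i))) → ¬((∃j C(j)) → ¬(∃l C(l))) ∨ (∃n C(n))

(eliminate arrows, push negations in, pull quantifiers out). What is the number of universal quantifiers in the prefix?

Rewrite implications/biconditionals: A → B as ¬A ∨ B.
  ¬(∀k ∃i (C(k) ∧ R(i,i))) ∨ ¬(¬(∃j C(j)) ∨ ¬(∃l C(l))) ∨ (∃n C(n))
Drive negations inward (¬∀x A ≡ ∃x ¬A, ¬∃x A ≡ ∀x ¬A, De Morgan for ∧/∨):
  (∃k ∀i (¬C(k) ∨ ¬R(i,i))) ∨ (∃j C(j)) ∧ (∃l C(l)) ∨ (∃n C(n))
Pull the quantifiers to the front (each side's bound variable is not free in the other side):
  ∃k ∀i ∃j ∃l ∃n (¬C(k) ∨ ¬R(i,i) ∨ C(j) ∧ C(l) ∨ C(n))
The prefix is ∃k ∀i ∃j ∃l ∃n: 1 universal, 4 existential.

1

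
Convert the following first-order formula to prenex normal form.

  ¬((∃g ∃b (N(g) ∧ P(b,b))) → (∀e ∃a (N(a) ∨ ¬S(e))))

Rewrite implications/biconditionals: A → B as ¬A ∨ B.
  ¬(¬(∃g ∃b (N(g) ∧ P(b,b))) ∨ (∀e ∃a (N(a) ∨ ¬S(e))))
Move each ¬ inward, flipping quantifiers it crosses:
  (∃g ∃b (N(g) ∧ P(b,b))) ∧ (∃e ∀a (¬N(a) ∧ S(e)))
All bound variables are already distinct, so no renaming is needed.
Finally move all quantifiers to the prefix:
  ∃g ∃b ∃e ∀a (N(g) ∧ P(b,b) ∧ ¬N(a) ∧ S(e))

∃g ∃b ∃e ∀a (N(g) ∧ P(b,b) ∧ ¬N(a) ∧ S(e))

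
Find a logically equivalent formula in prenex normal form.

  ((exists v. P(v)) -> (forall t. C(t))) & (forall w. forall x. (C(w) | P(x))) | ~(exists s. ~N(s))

First replace A → B with ¬A ∨ B.
  (~(exists v. P(v)) | (forall t. C(t))) & (forall w. forall x. (C(w) | P(x))) | ~(exists s. ~N(s))
Move each ¬ inward, flipping quantifiers it crosses:
  ((forall v. ~P(v)) | (forall t. C(t))) & (forall w. forall x. (C(w) | P(x))) | (forall s. N(s))
All bound variables are already distinct, so no renaming is needed.
Finally move all quantifiers to the prefix:
  forall v. forall t. forall w. forall x. forall s. ((~P(v) | C(t)) & (C(w) | P(x)) | N(s))

forall v. forall t. forall w. forall x. forall s. ((~P(v) | C(t)) & (C(w) | P(x)) | N(s))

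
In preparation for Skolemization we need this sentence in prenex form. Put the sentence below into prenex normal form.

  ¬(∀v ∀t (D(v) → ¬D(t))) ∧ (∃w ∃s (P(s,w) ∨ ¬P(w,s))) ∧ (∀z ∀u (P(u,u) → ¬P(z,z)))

∃v ∃t ∃w ∃s ∀z ∀u (D(v) ∧ D(t) ∧ (P(s,w) ∨ ¬P(w,s)) ∧ (¬P(u,u) ∨ ¬P(z,z)))

Eliminate → and ↔ using ¬ and ∨.
  ¬(∀v ∀t (¬D(v) ∨ ¬D(t))) ∧ (∃w ∃s (P(s,w) ∨ ¬P(w,s))) ∧ (∀z ∀u (¬P(u,u) ∨ ¬P(z,z)))
Move each ¬ inward, flipping quantifiers it crosses:
  (∃v ∃t (D(v) ∧ D(t))) ∧ (∃w ∃s (P(s,w) ∨ ¬P(w,s))) ∧ (∀z ∀u (¬P(u,u) ∨ ¬P(z,z)))
Pull the quantifiers to the front (each side's bound variable is not free in the other side):
  ∃v ∃t ∃w ∃s ∀z ∀u (D(v) ∧ D(t) ∧ (P(s,w) ∨ ¬P(w,s)) ∧ (¬P(u,u) ∨ ¬P(z,z)))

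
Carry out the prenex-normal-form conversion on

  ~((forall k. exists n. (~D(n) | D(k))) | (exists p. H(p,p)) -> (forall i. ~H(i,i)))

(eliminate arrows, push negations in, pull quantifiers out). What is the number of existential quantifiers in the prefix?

3

Rewrite implications/biconditionals: A → B as ¬A ∨ B.
  ~(~((forall k. exists n. (~D(n) | D(k))) | (exists p. H(p,p))) | (forall i. ~H(i,i)))
Move each ¬ inward, flipping quantifiers it crosses:
  ((forall k. exists n. (~D(n) | D(k))) | (exists p. H(p,p))) & (exists i. H(i,i))
All bound variables are already distinct, so no renaming is needed.
Extract every quantifier outward, since the variables are now distinct and don't occur free across branches:
  forall k. exists n. exists p. exists i. ((~D(n) | D(k) | H(p,p)) & H(i,i))
The prefix is forall k exists n exists p exists i: 1 universal, 3 existential.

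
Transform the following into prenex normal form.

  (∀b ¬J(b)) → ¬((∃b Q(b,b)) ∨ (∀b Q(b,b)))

∃b ∀y1 ∃u1 (J(b) ∨ ¬Q(y1,y1) ∧ ¬Q(u1,u1))

Eliminate → and ↔ using ¬ and ∨.
  ¬(∀b ¬J(b)) ∨ ¬((∃b Q(b,b)) ∨ (∀b Q(b,b)))
Move each ¬ inward, flipping quantifiers it crosses:
  (∃b J(b)) ∨ (∀b ¬Q(b,b)) ∧ (∃b ¬Q(b,b))
Rename bound variables to avoid capture: b↦y1, b↦u1.
  (∃b J(b)) ∨ (∀y1 ¬Q(y1,y1)) ∧ (∃u1 ¬Q(u1,u1))
Extract every quantifier outward, since the variables are now distinct and don't occur free across branches:
  ∃b ∀y1 ∃u1 (J(b) ∨ ¬Q(y1,y1) ∧ ¬Q(u1,u1))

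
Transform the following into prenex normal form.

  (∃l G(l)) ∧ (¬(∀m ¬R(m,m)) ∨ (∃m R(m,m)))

∃l ∃m ∃u1 (G(l) ∧ (R(m,m) ∨ R(u1,u1)))

Drive negations inward (¬∀x A ≡ ∃x ¬A, ¬∃x A ≡ ∀x ¬A, De Morgan for ∧/∨):
  (∃l G(l)) ∧ ((∃m R(m,m)) ∨ (∃m R(m,m)))
Standardize variables apart so no two quantifiers bind the same name: m↦u1.
  (∃l G(l)) ∧ ((∃m R(m,m)) ∨ (∃u1 R(u1,u1)))
Finally move all quantifiers to the prefix:
  ∃l ∃m ∃u1 (G(l) ∧ (R(m,m) ∨ R(u1,u1)))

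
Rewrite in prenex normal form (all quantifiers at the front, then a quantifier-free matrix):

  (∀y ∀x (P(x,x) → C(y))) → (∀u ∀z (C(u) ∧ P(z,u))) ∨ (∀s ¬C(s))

∃y ∃x ∀u ∀z ∀s (P(x,x) ∧ ¬C(y) ∨ C(u) ∧ P(z,u) ∨ ¬C(s))

Rewrite implications/biconditionals: A → B as ¬A ∨ B.
  ¬(∀y ∀x (¬P(x,x) ∨ C(y))) ∨ (∀u ∀z (C(u) ∧ P(z,u))) ∨ (∀s ¬C(s))
Move each ¬ inward, flipping quantifiers it crosses:
  (∃y ∃x (P(x,x) ∧ ¬C(y))) ∨ (∀u ∀z (C(u) ∧ P(z,u))) ∨ (∀s ¬C(s))
Pull the quantifiers to the front (each side's bound variable is not free in the other side):
  ∃y ∃x ∀u ∀z ∀s (P(x,x) ∧ ¬C(y) ∨ C(u) ∧ P(z,u) ∨ ¬C(s))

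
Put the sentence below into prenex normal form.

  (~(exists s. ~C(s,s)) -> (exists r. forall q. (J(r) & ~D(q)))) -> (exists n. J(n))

forall s. forall r. exists q. exists n. (C(s,s) & (~J(r) | D(q)) | J(n))

Eliminate → and ↔ using ¬ and ∨.
  ~(~~(exists s. ~C(s,s)) | (exists r. forall q. (J(r) & ~D(q)))) | (exists n. J(n))
Push ¬ through the quantifiers and connectives to reach negation normal form:
  (forall s. C(s,s)) & (forall r. exists q. (~J(r) | D(q))) | (exists n. J(n))
All bound variables are already distinct, so no renaming is needed.
Pull the quantifiers to the front (each side's bound variable is not free in the other side):
  forall s. forall r. exists q. exists n. (C(s,s) & (~J(r) | D(q)) | J(n))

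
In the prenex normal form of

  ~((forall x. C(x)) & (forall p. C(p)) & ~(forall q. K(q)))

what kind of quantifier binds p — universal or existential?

existential

Push ¬ through the quantifiers and connectives to reach negation normal form:
  (exists x. ~C(x)) | (exists p. ~C(p)) | (forall q. K(q))
All bound variables are already distinct, so no renaming is needed.
Pull the quantifiers to the front (each side's bound variable is not free in the other side):
  exists x. exists p. forall q. (~C(x) | ~C(p) | K(q))
The quantifier forall p sits under an odd number of negations, so it flips to exists p.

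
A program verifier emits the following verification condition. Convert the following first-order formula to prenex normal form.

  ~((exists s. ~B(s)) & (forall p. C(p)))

forall s. exists p. (B(s) | ~C(p))

Push ¬ through the quantifiers and connectives to reach negation normal form:
  (forall s. B(s)) | (exists p. ~C(p))
All bound variables are already distinct, so no renaming is needed.
Extract every quantifier outward, since the variables are now distinct and don't occur free across branches:
  forall s. exists p. (B(s) | ~C(p))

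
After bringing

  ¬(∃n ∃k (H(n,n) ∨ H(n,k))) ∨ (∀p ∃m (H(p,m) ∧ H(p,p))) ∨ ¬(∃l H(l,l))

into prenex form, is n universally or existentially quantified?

universal

Move each ¬ inward, flipping quantifiers it crosses:
  (∀n ∀k (¬H(n,n) ∧ ¬H(n,k))) ∨ (∀p ∃m (H(p,m) ∧ H(p,p))) ∨ (∀l ¬H(l,l))
Finally move all quantifiers to the prefix:
  ∀n ∀k ∀p ∃m ∀l (¬H(n,n) ∧ ¬H(n,k) ∨ H(p,m) ∧ H(p,p) ∨ ¬H(l,l))
The quantifier ∃n sits under an odd number of negations, so it flips to ∀n.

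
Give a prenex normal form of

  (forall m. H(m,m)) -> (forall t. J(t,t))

First replace A → B with ¬A ∨ B.
  ~(forall m. H(m,m)) | (forall t. J(t,t))
Move each ¬ inward, flipping quantifiers it crosses:
  (exists m. ~H(m,m)) | (forall t. J(t,t))
Pull the quantifiers to the front (each side's bound variable is not free in the other side):
  exists m. forall t. (~H(m,m) | J(t,t))

exists m. forall t. (~H(m,m) | J(t,t))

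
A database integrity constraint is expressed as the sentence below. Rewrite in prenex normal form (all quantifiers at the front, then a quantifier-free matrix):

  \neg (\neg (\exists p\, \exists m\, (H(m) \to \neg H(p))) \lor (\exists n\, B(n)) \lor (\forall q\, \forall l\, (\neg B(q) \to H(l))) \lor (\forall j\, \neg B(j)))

First replace A → B with ¬A ∨ B.
  \neg (\neg (\exists p\, \exists m\, (\neg H(m) \lor \neg H(p))) \lor (\exists n\, B(n)) \lor (\forall q\, \forall l\, (\neg \neg B(q) \lor H(l))) \lor (\forall j\, \neg B(j)))
Move each ¬ inward, flipping quantifiers it crosses:
  (\exists p\, \exists m\, (\neg H(m) \lor \neg H(p))) \land (\forall n\, \neg B(n)) \land (\exists q\, \exists l\, (\neg B(q) \land \neg H(l))) \land (\exists j\, B(j))
Pull the quantifiers to the front (each side's bound variable is not free in the other side):
  \exists p\, \exists m\, \forall n\, \exists q\, \exists l\, \exists j\, ((\neg H(m) \lor \neg H(p)) \land \neg B(n) \land \neg B(q) \land \neg H(l) \land B(j))

\exists p\, \exists m\, \forall n\, \exists q\, \exists l\, \exists j\, ((\neg H(m) \lor \neg H(p)) \land \neg B(n) \land \neg B(q) \land \neg H(l) \land B(j))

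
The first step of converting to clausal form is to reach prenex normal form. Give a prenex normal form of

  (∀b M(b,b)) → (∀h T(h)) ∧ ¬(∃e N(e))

Eliminate → and ↔ using ¬ and ∨.
  ¬(∀b M(b,b)) ∨ (∀h T(h)) ∧ ¬(∃e N(e))
Push ¬ through the quantifiers and connectives to reach negation normal form:
  (∃b ¬M(b,b)) ∨ (∀h T(h)) ∧ (∀e ¬N(e))
All bound variables are already distinct, so no renaming is needed.
Extract every quantifier outward, since the variables are now distinct and don't occur free across branches:
  ∃b ∀h ∀e (¬M(b,b) ∨ T(h) ∧ ¬N(e))

∃b ∀h ∀e (¬M(b,b) ∨ T(h) ∧ ¬N(e))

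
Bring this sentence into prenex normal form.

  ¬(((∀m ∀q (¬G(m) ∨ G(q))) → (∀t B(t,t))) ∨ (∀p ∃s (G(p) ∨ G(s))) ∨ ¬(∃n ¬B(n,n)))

∀m ∀q ∃t ∃p ∀s ∃n ((¬G(m) ∨ G(q)) ∧ ¬B(t,t) ∧ ¬G(p) ∧ ¬G(s) ∧ ¬B(n,n))

Rewrite implications/biconditionals: A → B as ¬A ∨ B.
  ¬(¬(∀m ∀q (¬G(m) ∨ G(q))) ∨ (∀t B(t,t)) ∨ (∀p ∃s (G(p) ∨ G(s))) ∨ ¬(∃n ¬B(n,n)))
Push ¬ through the quantifiers and connectives to reach negation normal form:
  (∀m ∀q (¬G(m) ∨ G(q))) ∧ (∃t ¬B(t,t)) ∧ (∃p ∀s (¬G(p) ∧ ¬G(s))) ∧ (∃n ¬B(n,n))
All bound variables are already distinct, so no renaming is needed.
Extract every quantifier outward, since the variables are now distinct and don't occur free across branches:
  ∀m ∀q ∃t ∃p ∀s ∃n ((¬G(m) ∨ G(q)) ∧ ¬B(t,t) ∧ ¬G(p) ∧ ¬G(s) ∧ ¬B(n,n))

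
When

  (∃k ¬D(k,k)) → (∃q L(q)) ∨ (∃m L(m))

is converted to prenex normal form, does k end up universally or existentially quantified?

universal

Rewrite implications/biconditionals: A → B as ¬A ∨ B.
  ¬(∃k ¬D(k,k)) ∨ (∃q L(q)) ∨ (∃m L(m))
Move each ¬ inward, flipping quantifiers it crosses:
  (∀k D(k,k)) ∨ (∃q L(q)) ∨ (∃m L(m))
All bound variables are already distinct, so no renaming is needed.
Finally move all quantifiers to the prefix:
  ∀k ∃q ∃m (D(k,k) ∨ L(q) ∨ L(m))
The quantifier ∃k sits under an odd number of negations (counting the antecedent side of each →), so it flips to ∀k.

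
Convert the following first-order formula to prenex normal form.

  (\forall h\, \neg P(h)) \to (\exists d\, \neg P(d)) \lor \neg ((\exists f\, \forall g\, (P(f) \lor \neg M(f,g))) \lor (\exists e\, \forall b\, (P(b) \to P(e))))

\exists h\, \exists d\, \forall f\, \exists g\, \forall e\, \exists b\, (P(h) \lor \neg P(d) \lor \neg P(f) \land M(f,g) \land P(b) \land \neg P(e))

First replace A → B with ¬A ∨ B.
  \neg (\forall h\, \neg P(h)) \lor (\exists d\, \neg P(d)) \lor \neg ((\exists f\, \forall g\, (P(f) \lor \neg M(f,g))) \lor (\exists e\, \forall b\, (\neg P(b) \lor P(e))))
Move each ¬ inward, flipping quantifiers it crosses:
  (\exists h\, P(h)) \lor (\exists d\, \neg P(d)) \lor (\forall f\, \exists g\, (\neg P(f) \land M(f,g))) \land (\forall e\, \exists b\, (P(b) \land \neg P(e)))
Pull the quantifiers to the front (each side's bound variable is not free in the other side):
  \exists h\, \exists d\, \forall f\, \exists g\, \forall e\, \exists b\, (P(h) \lor \neg P(d) \lor \neg P(f) \land M(f,g) \land P(b) \land \neg P(e))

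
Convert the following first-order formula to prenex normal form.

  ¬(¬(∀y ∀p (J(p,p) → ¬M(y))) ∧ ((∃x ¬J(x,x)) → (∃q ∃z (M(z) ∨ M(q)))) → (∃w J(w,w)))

Rewrite implications/biconditionals: A → B as ¬A ∨ B.
  ¬(¬(¬(∀y ∀p (¬J(p,p) ∨ ¬M(y))) ∧ (¬(∃x ¬J(x,x)) ∨ (∃q ∃z (M(z) ∨ M(q))))) ∨ (∃w J(w,w)))
Push ¬ through the quantifiers and connectives to reach negation normal form:
  (∃y ∃p (J(p,p) ∧ M(y))) ∧ ((∀x J(x,x)) ∨ (∃q ∃z (M(z) ∨ M(q)))) ∧ (∀w ¬J(w,w))
All bound variables are already distinct, so no renaming is needed.
Finally move all quantifiers to the prefix:
  ∃y ∃p ∀x ∃q ∃z ∀w (J(p,p) ∧ M(y) ∧ (J(x,x) ∨ M(z) ∨ M(q)) ∧ ¬J(w,w))

∃y ∃p ∀x ∃q ∃z ∀w (J(p,p) ∧ M(y) ∧ (J(x,x) ∨ M(z) ∨ M(q)) ∧ ¬J(w,w))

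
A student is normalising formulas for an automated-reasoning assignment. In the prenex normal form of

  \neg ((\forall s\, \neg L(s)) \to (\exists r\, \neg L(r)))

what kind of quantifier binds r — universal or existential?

Eliminate → and ↔ using ¬ and ∨.
  \neg (\neg (\forall s\, \neg L(s)) \lor (\exists r\, \neg L(r)))
Push ¬ through the quantifiers and connectives to reach negation normal form:
  (\forall s\, \neg L(s)) \land (\forall r\, L(r))
All bound variables are already distinct, so no renaming is needed.
Finally move all quantifiers to the prefix:
  \forall s\, \forall r\, (\neg L(s) \land L(r))
The quantifier \exists r sits under an odd number of negations (counting the antecedent side of each →), so it flips to \forall r.

universal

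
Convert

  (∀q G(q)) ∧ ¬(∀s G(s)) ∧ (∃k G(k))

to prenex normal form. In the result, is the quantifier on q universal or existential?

universal

Drive negations inward (¬∀x A ≡ ∃x ¬A, ¬∃x A ≡ ∀x ¬A, De Morgan for ∧/∨):
  (∀q G(q)) ∧ (∃s ¬G(s)) ∧ (∃k G(k))
All bound variables are already distinct, so no renaming is needed.
Extract every quantifier outward, since the variables are now distinct and don't occur free across branches:
  ∀q ∃s ∃k (G(q) ∧ ¬G(s) ∧ G(k))
The quantifier ∀q sits under an even number of negations, so it remains universal.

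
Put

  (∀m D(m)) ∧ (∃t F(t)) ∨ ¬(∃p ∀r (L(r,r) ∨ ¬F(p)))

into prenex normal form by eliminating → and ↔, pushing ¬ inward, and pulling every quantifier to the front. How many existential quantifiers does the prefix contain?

2

Move each ¬ inward, flipping quantifiers it crosses:
  (∀m D(m)) ∧ (∃t F(t)) ∨ (∀p ∃r (¬L(r,r) ∧ F(p)))
All bound variables are already distinct, so no renaming is needed.
Extract every quantifier outward, since the variables are now distinct and don't occur free across branches:
  ∀m ∃t ∀p ∃r (D(m) ∧ F(t) ∨ ¬L(r,r) ∧ F(p))
The prefix is ∀m ∃t ∀p ∃r: 2 universal, 2 existential.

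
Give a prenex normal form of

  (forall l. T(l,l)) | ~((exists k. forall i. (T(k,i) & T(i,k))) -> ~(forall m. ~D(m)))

forall l. exists k. forall i. forall m. (T(l,l) | T(k,i) & T(i,k) & ~D(m))

First replace A → B with ¬A ∨ B.
  (forall l. T(l,l)) | ~(~(exists k. forall i. (T(k,i) & T(i,k))) | ~(forall m. ~D(m)))
Move each ¬ inward, flipping quantifiers it crosses:
  (forall l. T(l,l)) | (exists k. forall i. (T(k,i) & T(i,k))) & (forall m. ~D(m))
All bound variables are already distinct, so no renaming is needed.
Pull the quantifiers to the front (each side's bound variable is not free in the other side):
  forall l. exists k. forall i. forall m. (T(l,l) | T(k,i) & T(i,k) & ~D(m))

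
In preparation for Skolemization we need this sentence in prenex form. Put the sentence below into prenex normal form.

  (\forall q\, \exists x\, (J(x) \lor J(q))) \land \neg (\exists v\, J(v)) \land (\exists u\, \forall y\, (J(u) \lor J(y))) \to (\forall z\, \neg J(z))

Rewrite implications/biconditionals: A → B as ¬A ∨ B.
  \neg ((\forall q\, \exists x\, (J(x) \lor J(q))) \land \neg (\exists v\, J(v)) \land (\exists u\, \forall y\, (J(u) \lor J(y)))) \lor (\forall z\, \neg J(z))
Move each ¬ inward, flipping quantifiers it crosses:
  (\exists q\, \forall x\, (\neg J(x) \land \neg J(q))) \lor (\exists v\, J(v)) \lor (\forall u\, \exists y\, (\neg J(u) \land \neg J(y))) \lor (\forall z\, \neg J(z))
Pull the quantifiers to the front (each side's bound variable is not free in the other side):
  \exists q\, \forall x\, \exists v\, \forall u\, \exists y\, \forall z\, (\neg J(x) \land \neg J(q) \lor J(v) \lor \neg J(u) \land \neg J(y) \lor \neg J(z))

\exists q\, \forall x\, \exists v\, \forall u\, \exists y\, \forall z\, (\neg J(x) \land \neg J(q) \lor J(v) \lor \neg J(u) \land \neg J(y) \lor \neg J(z))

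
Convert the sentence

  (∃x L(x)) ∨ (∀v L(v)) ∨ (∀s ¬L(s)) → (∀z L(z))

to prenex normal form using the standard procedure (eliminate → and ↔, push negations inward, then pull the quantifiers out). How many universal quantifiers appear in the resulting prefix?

2

Rewrite implications/biconditionals: A → B as ¬A ∨ B.
  ¬((∃x L(x)) ∨ (∀v L(v)) ∨ (∀s ¬L(s))) ∨ (∀z L(z))
Drive negations inward (¬∀x A ≡ ∃x ¬A, ¬∃x A ≡ ∀x ¬A, De Morgan for ∧/∨):
  (∀x ¬L(x)) ∧ (∃v ¬L(v)) ∧ (∃s L(s)) ∨ (∀z L(z))
All bound variables are already distinct, so no renaming is needed.
Extract every quantifier outward, since the variables are now distinct and don't occur free across branches:
  ∀x ∃v ∃s ∀z (¬L(x) ∧ ¬L(v) ∧ L(s) ∨ L(z))
The prefix is ∀x ∃v ∃s ∀z: 2 universal, 2 existential.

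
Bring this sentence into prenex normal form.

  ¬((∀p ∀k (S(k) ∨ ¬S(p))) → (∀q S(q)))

∀p ∀k ∃q ((S(k) ∨ ¬S(p)) ∧ ¬S(q))

First replace A → B with ¬A ∨ B.
  ¬(¬(∀p ∀k (S(k) ∨ ¬S(p))) ∨ (∀q S(q)))
Drive negations inward (¬∀x A ≡ ∃x ¬A, ¬∃x A ≡ ∀x ¬A, De Morgan for ∧/∨):
  (∀p ∀k (S(k) ∨ ¬S(p))) ∧ (∃q ¬S(q))
Finally move all quantifiers to the prefix:
  ∀p ∀k ∃q ((S(k) ∨ ¬S(p)) ∧ ¬S(q))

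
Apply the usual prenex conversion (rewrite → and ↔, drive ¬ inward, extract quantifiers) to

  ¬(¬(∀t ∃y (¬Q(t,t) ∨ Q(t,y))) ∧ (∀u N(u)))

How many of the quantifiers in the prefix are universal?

1

Drive negations inward (¬∀x A ≡ ∃x ¬A, ¬∃x A ≡ ∀x ¬A, De Morgan for ∧/∨):
  (∀t ∃y (¬Q(t,t) ∨ Q(t,y))) ∨ (∃u ¬N(u))
All bound variables are already distinct, so no renaming is needed.
Finally move all quantifiers to the prefix:
  ∀t ∃y ∃u (¬Q(t,t) ∨ Q(t,y) ∨ ¬N(u))
The prefix is ∀t ∃y ∃u: 1 universal, 2 existential.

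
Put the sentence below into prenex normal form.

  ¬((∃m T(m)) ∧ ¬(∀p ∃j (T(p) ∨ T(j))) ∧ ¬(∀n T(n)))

Push ¬ through the quantifiers and connectives to reach negation normal form:
  (∀m ¬T(m)) ∨ (∀p ∃j (T(p) ∨ T(j))) ∨ (∀n T(n))
All bound variables are already distinct, so no renaming is needed.
Finally move all quantifiers to the prefix:
  ∀m ∀p ∃j ∀n (¬T(m) ∨ T(p) ∨ T(j) ∨ T(n))

∀m ∀p ∃j ∀n (¬T(m) ∨ T(p) ∨ T(j) ∨ T(n))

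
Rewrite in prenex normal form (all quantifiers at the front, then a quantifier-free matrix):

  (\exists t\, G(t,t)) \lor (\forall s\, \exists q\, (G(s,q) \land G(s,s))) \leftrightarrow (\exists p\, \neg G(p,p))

Rewrite implications/biconditionals: A → B as ¬A ∨ B; A ↔ B as (¬A ∨ B) ∧ (¬B ∨ A).
  (\neg ((\exists t\, G(t,t)) \lor (\forall s\, \exists q\, (G(s,q) \land G(s,s)))) \lor (\exists p\, \neg G(p,p))) \land (\neg (\exists p\, \neg G(p,p)) \lor (\exists t\, G(t,t)) \lor (\forall s\, \exists q\, (G(s,q) \land G(s,s))))
Move each ¬ inward, flipping quantifiers it crosses:
  ((\forall t\, \neg G(t,t)) \land (\exists s\, \forall q\, (\neg G(s,q) \lor \neg G(s,s))) \lor (\exists p\, \neg G(p,p))) \land ((\forall p\, G(p,p)) \lor (\exists t\, G(t,t)) \lor (\forall s\, \exists q\, (G(s,q) \land G(s,s))))
Give each quantifier a distinct variable: p↦v1, t↦x1, s↦c, q↦z.
  ((\forall t\, \neg G(t,t)) \land (\exists s\, \forall q\, (\neg G(s,q) \lor \neg G(s,s))) \lor (\exists p\, \neg G(p,p))) \land ((\forall v1\, G(v1,v1)) \lor (\exists x1\, G(x1,x1)) \lor (\forall c\, \exists z\, (G(c,z) \land G(c,c))))
Pull the quantifiers to the front (each side's bound variable is not free in the other side):
  \forall t\, \exists s\, \forall q\, \exists p\, \forall v1\, \exists x1\, \forall c\, \exists z\, ((\neg G(t,t) \land (\neg G(s,q) \lor \neg G(s,s)) \lor \neg G(p,p)) \land (G(v1,v1) \lor G(x1,x1) \lor G(c,z) \land G(c,c)))

\forall t\, \exists s\, \forall q\, \exists p\, \forall v1\, \exists x1\, \forall c\, \exists z\, ((\neg G(t,t) \land (\neg G(s,q) \lor \neg G(s,s)) \lor \neg G(p,p)) \land (G(v1,v1) \lor G(x1,x1) \lor G(c,z) \land G(c,c)))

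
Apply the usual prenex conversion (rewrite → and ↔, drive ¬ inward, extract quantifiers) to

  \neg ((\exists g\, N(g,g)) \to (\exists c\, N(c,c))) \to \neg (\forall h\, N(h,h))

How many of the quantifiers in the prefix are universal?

1

Eliminate → and ↔ using ¬ and ∨.
  \neg \neg (\neg (\exists g\, N(g,g)) \lor (\exists c\, N(c,c))) \lor \neg (\forall h\, N(h,h))
Drive negations inward (¬∀x A ≡ ∃x ¬A, ¬∃x A ≡ ∀x ¬A, De Morgan for ∧/∨):
  (\forall g\, \neg N(g,g)) \lor (\exists c\, N(c,c)) \lor (\exists h\, \neg N(h,h))
Extract every quantifier outward, since the variables are now distinct and don't occur free across branches:
  \forall g\, \exists c\, \exists h\, (\neg N(g,g) \lor N(c,c) \lor \neg N(h,h))
The prefix is \forall g \exists c \exists h: 1 universal, 2 existential.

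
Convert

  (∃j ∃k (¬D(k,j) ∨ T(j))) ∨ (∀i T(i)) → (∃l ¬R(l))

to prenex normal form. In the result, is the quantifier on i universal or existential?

existential

Rewrite implications/biconditionals: A → B as ¬A ∨ B.
  ¬((∃j ∃k (¬D(k,j) ∨ T(j))) ∨ (∀i T(i))) ∨ (∃l ¬R(l))
Push ¬ through the quantifiers and connectives to reach negation normal form:
  (∀j ∀k (D(k,j) ∧ ¬T(j))) ∧ (∃i ¬T(i)) ∨ (∃l ¬R(l))
All bound variables are already distinct, so no renaming is needed.
Finally move all quantifiers to the prefix:
  ∀j ∀k ∃i ∃l (D(k,j) ∧ ¬T(j) ∧ ¬T(i) ∨ ¬R(l))
The quantifier ∀i sits under an odd number of negations (counting the antecedent side of each →), so it flips to ∃i.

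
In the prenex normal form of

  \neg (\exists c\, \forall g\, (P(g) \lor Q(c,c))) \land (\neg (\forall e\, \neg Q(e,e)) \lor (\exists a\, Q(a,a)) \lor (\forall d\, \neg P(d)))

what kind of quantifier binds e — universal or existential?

Drive negations inward (¬∀x A ≡ ∃x ¬A, ¬∃x A ≡ ∀x ¬A, De Morgan for ∧/∨):
  (\forall c\, \exists g\, (\neg P(g) \land \neg Q(c,c))) \land ((\exists e\, Q(e,e)) \lor (\exists a\, Q(a,a)) \lor (\forall d\, \neg P(d)))
All bound variables are already distinct, so no renaming is needed.
Pull the quantifiers to the front (each side's bound variable is not free in the other side):
  \forall c\, \exists g\, \exists e\, \exists a\, \forall d\, (\neg P(g) \land \neg Q(c,c) \land (Q(e,e) \lor Q(a,a) \lor \neg P(d)))
The quantifier \forall e sits under an odd number of negations, so it flips to \exists e.

existential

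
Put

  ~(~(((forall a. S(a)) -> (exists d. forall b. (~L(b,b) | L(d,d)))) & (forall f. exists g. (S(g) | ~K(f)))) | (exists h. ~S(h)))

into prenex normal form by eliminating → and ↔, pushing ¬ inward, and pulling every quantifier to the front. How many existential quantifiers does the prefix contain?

First replace A → B with ¬A ∨ B.
  ~(~((~(forall a. S(a)) | (exists d. forall b. (~L(b,b) | L(d,d)))) & (forall f. exists g. (S(g) | ~K(f)))) | (exists h. ~S(h)))
Move each ¬ inward, flipping quantifiers it crosses:
  ((exists a. ~S(a)) | (exists d. forall b. (~L(b,b) | L(d,d)))) & (forall f. exists g. (S(g) | ~K(f))) & (forall h. S(h))
All bound variables are already distinct, so no renaming is needed.
Pull the quantifiers to the front (each side's bound variable is not free in the other side):
  exists a. exists d. forall b. forall f. exists g. forall h. ((~S(a) | ~L(b,b) | L(d,d)) & (S(g) | ~K(f)) & S(h))
The prefix is exists a exists d forall b forall f exists g forall h: 3 universal, 3 existential.

3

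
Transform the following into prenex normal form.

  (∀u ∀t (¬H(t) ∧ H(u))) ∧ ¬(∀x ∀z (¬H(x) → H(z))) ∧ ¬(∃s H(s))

∀u ∀t ∃x ∃z ∀s (¬H(t) ∧ H(u) ∧ ¬H(x) ∧ ¬H(z) ∧ ¬H(s))

First replace A → B with ¬A ∨ B.
  (∀u ∀t (¬H(t) ∧ H(u))) ∧ ¬(∀x ∀z (¬¬H(x) ∨ H(z))) ∧ ¬(∃s H(s))
Move each ¬ inward, flipping quantifiers it crosses:
  (∀u ∀t (¬H(t) ∧ H(u))) ∧ (∃x ∃z (¬H(x) ∧ ¬H(z))) ∧ (∀s ¬H(s))
Extract every quantifier outward, since the variables are now distinct and don't occur free across branches:
  ∀u ∀t ∃x ∃z ∀s (¬H(t) ∧ H(u) ∧ ¬H(x) ∧ ¬H(z) ∧ ¬H(s))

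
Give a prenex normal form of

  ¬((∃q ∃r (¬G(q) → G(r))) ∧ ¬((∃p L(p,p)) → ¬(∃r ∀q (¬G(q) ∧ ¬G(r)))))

Eliminate → and ↔ using ¬ and ∨.
  ¬((∃q ∃r (¬¬G(q) ∨ G(r))) ∧ ¬(¬(∃p L(p,p)) ∨ ¬(∃r ∀q (¬G(q) ∧ ¬G(r)))))
Push ¬ through the quantifiers and connectives to reach negation normal form:
  (∀q ∀r (¬G(q) ∧ ¬G(r))) ∨ (∀p ¬L(p,p)) ∨ (∀r ∃q (G(q) ∨ G(r)))
Give each quantifier a distinct variable: r↦y1, q↦u1.
  (∀q ∀r (¬G(q) ∧ ¬G(r))) ∨ (∀p ¬L(p,p)) ∨ (∀y1 ∃u1 (G(u1) ∨ G(y1)))
Extract every quantifier outward, since the variables are now distinct and don't occur free across branches:
  ∀q ∀r ∀p ∀y1 ∃u1 (¬G(q) ∧ ¬G(r) ∨ ¬L(p,p) ∨ G(u1) ∨ G(y1))

∀q ∀r ∀p ∀y1 ∃u1 (¬G(q) ∧ ¬G(r) ∨ ¬L(p,p) ∨ G(u1) ∨ G(y1))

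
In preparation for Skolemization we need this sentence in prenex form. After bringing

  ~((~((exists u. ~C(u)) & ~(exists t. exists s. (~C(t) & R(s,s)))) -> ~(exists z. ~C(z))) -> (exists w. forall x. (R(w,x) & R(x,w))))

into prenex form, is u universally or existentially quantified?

Rewrite implications/biconditionals: A → B as ¬A ∨ B.
  ~(~(~~((exists u. ~C(u)) & ~(exists t. exists s. (~C(t) & R(s,s)))) | ~(exists z. ~C(z))) | (exists w. forall x. (R(w,x) & R(x,w))))
Push ¬ through the quantifiers and connectives to reach negation normal form:
  ((exists u. ~C(u)) & (forall t. forall s. (C(t) | ~R(s,s))) | (forall z. C(z))) & (forall w. exists x. (~R(w,x) | ~R(x,w)))
Finally move all quantifiers to the prefix:
  exists u. forall t. forall s. forall z. forall w. exists x. ((~C(u) & (C(t) | ~R(s,s)) | C(z)) & (~R(w,x) | ~R(x,w)))
The quantifier exists u sits under an even number of negations (counting the antecedent side of each →), so it remains existential.

existential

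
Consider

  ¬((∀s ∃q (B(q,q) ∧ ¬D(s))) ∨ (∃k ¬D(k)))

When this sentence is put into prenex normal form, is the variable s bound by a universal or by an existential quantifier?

existential

Move each ¬ inward, flipping quantifiers it crosses:
  (∃s ∀q (¬B(q,q) ∨ D(s))) ∧ (∀k D(k))
All bound variables are already distinct, so no renaming is needed.
Extract every quantifier outward, since the variables are now distinct and don't occur free across branches:
  ∃s ∀q ∀k ((¬B(q,q) ∨ D(s)) ∧ D(k))
The quantifier ∀s sits under an odd number of negations, so it flips to ∃s.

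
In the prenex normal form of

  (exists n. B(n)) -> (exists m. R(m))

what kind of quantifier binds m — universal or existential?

existential

Eliminate → and ↔ using ¬ and ∨.
  ~(exists n. B(n)) | (exists m. R(m))
Push ¬ through the quantifiers and connectives to reach negation normal form:
  (forall n. ~B(n)) | (exists m. R(m))
Finally move all quantifiers to the prefix:
  forall n. exists m. (~B(n) | R(m))
The quantifier exists m sits under an even number of negations (counting the antecedent side of each →), so it remains existential.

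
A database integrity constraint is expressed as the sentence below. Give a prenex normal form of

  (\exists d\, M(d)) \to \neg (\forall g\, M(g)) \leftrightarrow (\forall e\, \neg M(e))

\exists d\, \forall g\, \forall e\, \exists w\, \forall y\, \exists v\, ((M(d) \land M(g) \lor \neg M(e)) \land (M(w) \lor \neg M(y) \lor \neg M(v)))

Rewrite implications/biconditionals: A → B as ¬A ∨ B; A ↔ B as (¬A ∨ B) ∧ (¬B ∨ A).
  (\neg (\neg (\exists d\, M(d)) \lor \neg (\forall g\, M(g))) \lor (\forall e\, \neg M(e))) \land (\neg (\forall e\, \neg M(e)) \lor \neg (\exists d\, M(d)) \lor \neg (\forall g\, M(g)))
Push ¬ through the quantifiers and connectives to reach negation normal form:
  ((\exists d\, M(d)) \land (\forall g\, M(g)) \lor (\forall e\, \neg M(e))) \land ((\exists e\, M(e)) \lor (\forall d\, \neg M(d)) \lor (\exists g\, \neg M(g)))
Rename bound variables to avoid capture: e↦w, d↦y, g↦v.
  ((\exists d\, M(d)) \land (\forall g\, M(g)) \lor (\forall e\, \neg M(e))) \land ((\exists w\, M(w)) \lor (\forall y\, \neg M(y)) \lor (\exists v\, \neg M(v)))
Extract every quantifier outward, since the variables are now distinct and don't occur free across branches:
  \exists d\, \forall g\, \forall e\, \exists w\, \forall y\, \exists v\, ((M(d) \land M(g) \lor \neg M(e)) \land (M(w) \lor \neg M(y) \lor \neg M(v)))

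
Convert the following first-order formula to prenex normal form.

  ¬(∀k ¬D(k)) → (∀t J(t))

∀k ∀t (¬D(k) ∨ J(t))

Rewrite implications/biconditionals: A → B as ¬A ∨ B.
  ¬¬(∀k ¬D(k)) ∨ (∀t J(t))
Move each ¬ inward, flipping quantifiers it crosses:
  (∀k ¬D(k)) ∨ (∀t J(t))
All bound variables are already distinct, so no renaming is needed.
Finally move all quantifiers to the prefix:
  ∀k ∀t (¬D(k) ∨ J(t))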